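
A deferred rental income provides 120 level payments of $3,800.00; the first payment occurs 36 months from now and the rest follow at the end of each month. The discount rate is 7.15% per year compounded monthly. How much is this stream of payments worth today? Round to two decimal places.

Ordinary annuity of 120 payments, first payment at period 36.
Periodic rate r = 0.0715/12 per month; n is counted in months.
The ordinary-annuity PV formula values the stream one period before the first payment (period 35); discount that back 35 periods:
PV₀ = 3,800 × [1 − (1+r)^−120] / r × (1+r)^−35 = $264,078.09

$264,078.09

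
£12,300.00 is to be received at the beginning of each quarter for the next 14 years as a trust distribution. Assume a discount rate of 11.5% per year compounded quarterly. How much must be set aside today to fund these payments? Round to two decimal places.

£350,129.59

This is an annuity due: 56 payments of £12,300.00 at the beginning of each quarter.
Periodic rate r = 0.115/4 per quarter; n is counted in quarters.
PV = PMT × [(1 − (1+r)^−n)/r] × (1+r) = 12,300 × [1 − (1+r)^−56] / r × (1+r) = £350,129.59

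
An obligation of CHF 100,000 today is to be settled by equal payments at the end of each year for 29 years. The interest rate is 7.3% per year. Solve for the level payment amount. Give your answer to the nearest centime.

Level ordinary annuity; solve PV = PMT × [(1 − (1+r)^−n)/r] for PMT.
Periodic rate r = 0.073 per year.
With n = 29: PMT = 100,000 / ([(1 − (1+r)^−n)/r]) = CHF 8,386.96

CHF 8,386.96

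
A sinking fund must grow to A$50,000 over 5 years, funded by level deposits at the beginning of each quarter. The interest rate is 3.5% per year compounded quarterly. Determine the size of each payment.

Level annuity due; solve FV = PMT × [((1+r)^n − 1)/r] × (1+r) for PMT.
Periodic rate r = 0.035/4 per quarter; n is counted in quarters.
With n = 20: PMT = 50,000 / ([((1+r)^n − 1)/r] × (1+r)) = A$2,278.58

A$2,278.58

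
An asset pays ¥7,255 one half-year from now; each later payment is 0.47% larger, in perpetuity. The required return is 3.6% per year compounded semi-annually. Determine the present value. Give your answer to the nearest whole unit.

¥545,489

Periodic rate r = 0.036/2 per half-year.
Growing perpetuity (Gordon): PV = PMT₁ / (r − g) = 7,255 / (r − 0.0047) = ¥545,489.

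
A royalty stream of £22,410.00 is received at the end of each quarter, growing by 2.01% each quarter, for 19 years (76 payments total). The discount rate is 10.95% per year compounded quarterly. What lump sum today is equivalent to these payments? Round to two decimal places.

£1,285,454.87

Periodic rate r = 0.1095/4 per quarter; n is counted in quarters.
Growing ordinary annuity: PV = PMT₁ × [1 − ((1+g)/(1+r))^n] / (r − g) = 22,410 × [1 − ((1+0.0201)/(1+r))^76] / (r − 0.0201) = £1,285,454.87.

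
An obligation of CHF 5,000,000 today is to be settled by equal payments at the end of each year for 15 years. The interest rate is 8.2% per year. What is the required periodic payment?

CHF 591,300.70

Level ordinary annuity; solve PV = PMT × [(1 − (1+r)^−n)/r] for PMT.
Periodic rate r = 0.082 per year.
With n = 15: PMT = 5,000,000 / ([(1 − (1+r)^−n)/r]) = CHF 591,300.70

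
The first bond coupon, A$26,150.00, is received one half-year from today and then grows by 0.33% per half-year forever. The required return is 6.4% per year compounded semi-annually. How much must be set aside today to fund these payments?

Periodic rate r = 0.064/2 per half-year.
Growing perpetuity (Gordon): PV = PMT₁ / (r − g) = 26,150 / (r − 0.0033) = A$911,149.83.

A$911,149.83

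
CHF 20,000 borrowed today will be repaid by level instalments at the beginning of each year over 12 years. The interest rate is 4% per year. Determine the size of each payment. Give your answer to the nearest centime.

CHF 2,049.08

Level annuity due; solve PV = PMT × [(1 − (1+r)^−n)/r] × (1+r) for PMT.
Periodic rate r = 0.04 per year.
With n = 12: PMT = 20,000 / ([(1 − (1+r)^−n)/r] × (1+r)) = CHF 2,049.08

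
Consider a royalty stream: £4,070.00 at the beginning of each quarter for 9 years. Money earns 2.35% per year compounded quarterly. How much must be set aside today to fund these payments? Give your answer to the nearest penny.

This is an annuity due: 36 payments of £4,070.00 at the beginning of each quarter.
Periodic rate r = 0.0235/4 per quarter; n is counted in quarters.
PV = PMT × [(1 − (1+r)^−n)/r] × (1+r) = 4,070 × [1 − (1+r)^−36] / r × (1+r) = £132,489.20

£132,489.20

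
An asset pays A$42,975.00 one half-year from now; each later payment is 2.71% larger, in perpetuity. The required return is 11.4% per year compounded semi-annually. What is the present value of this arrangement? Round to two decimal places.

A$1,437,290.97

Periodic rate r = 0.114/2 per half-year.
Growing perpetuity (Gordon): PV = PMT₁ / (r − g) = 42,975 / (r − 0.0271) = A$1,437,290.97.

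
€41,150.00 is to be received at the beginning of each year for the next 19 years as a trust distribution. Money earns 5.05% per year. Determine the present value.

This is an annuity due: 19 payments of €41,150.00 at the beginning of each year.
Periodic rate r = 0.0505 per year.
PV = PMT × [(1 − (1+r)^−n)/r] × (1+r) = 41,150 × [1 − (1+r)^−19] / r × (1+r) = €520,302.95

€520,302.95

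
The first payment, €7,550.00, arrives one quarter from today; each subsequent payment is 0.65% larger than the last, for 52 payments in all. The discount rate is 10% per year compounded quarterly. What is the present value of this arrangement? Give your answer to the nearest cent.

Periodic rate r = 0.1/4 per quarter; n is counted in quarters.
Growing ordinary annuity: PV = PMT₁ × [1 − ((1+g)/(1+r))^n] / (r − g) = 7,550 × [1 − ((1+0.0065)/(1+r))^52] / (r − 0.0065) = €249,819.11.

€249,819.11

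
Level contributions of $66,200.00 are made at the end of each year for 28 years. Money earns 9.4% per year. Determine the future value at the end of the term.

This is an ordinary annuity: 28 deposits of $66,200.00 at the end of each year.
Periodic rate r = 0.094 per year.
FV = PMT × [((1+r)^n − 1)/r] = 66,200 × [(1+r)^28 − 1] / r = $8,009,696.45

$8,009,696.45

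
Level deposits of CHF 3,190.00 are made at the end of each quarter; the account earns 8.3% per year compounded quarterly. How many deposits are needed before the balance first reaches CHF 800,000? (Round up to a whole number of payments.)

Periodic rate r = 0.083/4 per quarter; n is counted in quarters.
Ordinary annuity FV: 800,000 = 3,190 × [((1+r)^n − 1)/r].
(1+r)^n = 1 + 800,000 × r / 3,190, so n = ln(1 + 800,000·r/3,190) / ln(1+r) = 88.87.
Round up to a whole number of payments: n = 89.

89 payments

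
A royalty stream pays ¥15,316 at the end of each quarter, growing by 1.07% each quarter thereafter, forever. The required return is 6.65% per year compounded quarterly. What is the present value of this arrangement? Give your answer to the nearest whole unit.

Periodic rate r = 0.0665/4 per quarter.
Growing perpetuity (Gordon): PV = PMT₁ / (r − g) = 15,316 / (r − 0.0107) = ¥2,584,979.

¥2,584,979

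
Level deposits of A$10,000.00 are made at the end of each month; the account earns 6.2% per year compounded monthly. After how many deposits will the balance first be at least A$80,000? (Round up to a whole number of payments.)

8 payments

Periodic rate r = 0.062/12 per month; n is counted in months.
Ordinary annuity FV: 80,000 = 10,000 × [((1+r)^n − 1)/r].
(1+r)^n = 1 + 80,000 × r / 10,000, so n = ln(1 + 80,000·r/10,000) / ln(1+r) = 7.86.
Round up to a whole number of payments: n = 8.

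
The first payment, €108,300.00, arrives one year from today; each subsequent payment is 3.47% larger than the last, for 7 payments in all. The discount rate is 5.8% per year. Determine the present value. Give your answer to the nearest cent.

€670,900.04

Periodic rate r = 0.058 per year.
Growing ordinary annuity: PV = PMT₁ × [1 − ((1+g)/(1+r))^n] / (r − g) = 108,300 × [1 − ((1+0.0347)/(1+r))^7] / (r − 0.0347) = €670,900.04.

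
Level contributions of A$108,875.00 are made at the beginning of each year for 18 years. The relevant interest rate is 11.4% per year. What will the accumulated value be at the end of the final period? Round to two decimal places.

A$6,363,568.86

This is an annuity due: 18 deposits of A$108,875.00 at the beginning of each year.
Periodic rate r = 0.114 per year.
FV = PMT × [((1+r)^n − 1)/r] × (1+r) = 108,875 × [(1+r)^18 − 1] / r × (1+r) = A$6,363,568.86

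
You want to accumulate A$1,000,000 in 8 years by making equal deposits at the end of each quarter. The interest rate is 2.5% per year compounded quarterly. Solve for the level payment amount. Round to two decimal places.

Level ordinary annuity; solve FV = PMT × [((1+r)^n − 1)/r] for PMT.
Periodic rate r = 0.025/4 per quarter; n is counted in quarters.
With n = 32: PMT = 1,000,000 / ([((1+r)^n − 1)/r]) = A$28,326.33

A$28,326.33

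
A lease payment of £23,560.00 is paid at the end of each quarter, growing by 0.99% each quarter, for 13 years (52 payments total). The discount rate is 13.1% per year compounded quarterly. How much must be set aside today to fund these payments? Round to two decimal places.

£708,955.06

Periodic rate r = 0.131/4 per quarter; n is counted in quarters.
Growing ordinary annuity: PV = PMT₁ × [1 − ((1+g)/(1+r))^n] / (r − g) = 23,560 × [1 − ((1+0.0099)/(1+r))^52] / (r − 0.0099) = £708,955.06.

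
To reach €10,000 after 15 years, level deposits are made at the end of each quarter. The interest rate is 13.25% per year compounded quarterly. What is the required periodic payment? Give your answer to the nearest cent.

Level ordinary annuity; solve FV = PMT × [((1+r)^n − 1)/r] for PMT.
Periodic rate r = 0.1325/4 per quarter; n is counted in quarters.
With n = 60: PMT = 10,000 / ([((1+r)^n − 1)/r]) = €54.61

€54.61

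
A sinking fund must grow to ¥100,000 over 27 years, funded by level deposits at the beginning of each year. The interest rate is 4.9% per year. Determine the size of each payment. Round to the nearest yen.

Level annuity due; solve FV = PMT × [((1+r)^n − 1)/r] × (1+r) for PMT.
Periodic rate r = 0.049 per year.
With n = 27: PMT = 100,000 / ([((1+r)^n − 1)/r] × (1+r)) = ¥1,770

¥1,770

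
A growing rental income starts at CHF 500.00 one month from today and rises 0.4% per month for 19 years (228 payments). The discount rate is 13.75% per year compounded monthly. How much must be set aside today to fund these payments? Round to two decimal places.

CHF 54,637.69

Periodic rate r = 0.1375/12 per month; n is counted in months.
Growing ordinary annuity: PV = PMT₁ × [1 − ((1+g)/(1+r))^n] / (r − g) = 500 × [1 − ((1+0.004)/(1+r))^228] / (r − 0.004) = CHF 54,637.69.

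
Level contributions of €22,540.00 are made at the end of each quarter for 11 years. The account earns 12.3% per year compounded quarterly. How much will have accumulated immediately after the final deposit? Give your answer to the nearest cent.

This is an ordinary annuity: 44 deposits of €22,540.00 at the end of each quarter.
Periodic rate r = 0.123/4 per quarter; n is counted in quarters.
FV = PMT × [((1+r)^n − 1)/r] = 22,540 × [(1+r)^44 − 1] / r = €2,045,783.00

€2,045,783.00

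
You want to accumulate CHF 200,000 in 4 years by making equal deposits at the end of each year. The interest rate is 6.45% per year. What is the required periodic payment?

CHF 45,414.20

Level ordinary annuity; solve FV = PMT × [((1+r)^n − 1)/r] for PMT.
Periodic rate r = 0.0645 per year.
With n = 4: PMT = 200,000 / ([((1+r)^n − 1)/r]) = CHF 45,414.20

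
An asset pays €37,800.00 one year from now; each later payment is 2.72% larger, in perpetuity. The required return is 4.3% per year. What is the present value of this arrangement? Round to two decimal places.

€2,392,405.06

Periodic rate r = 0.043 per year.
Growing perpetuity (Gordon): PV = PMT₁ / (r − g) = 37,800 / (r − 0.0272) = €2,392,405.06.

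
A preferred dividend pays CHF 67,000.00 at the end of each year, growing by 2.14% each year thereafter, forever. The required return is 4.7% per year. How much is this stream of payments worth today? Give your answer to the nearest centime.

CHF 2,617,187.50

Periodic rate r = 0.047 per year.
Growing perpetuity (Gordon): PV = PMT₁ / (r − g) = 67,000 / (r − 0.0214) = CHF 2,617,187.50.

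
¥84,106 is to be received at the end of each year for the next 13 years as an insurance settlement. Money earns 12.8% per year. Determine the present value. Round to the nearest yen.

¥519,801

This is an ordinary annuity: 13 payments of ¥84,106 at the end of each year.
Periodic rate r = 0.128 per year.
PV = PMT × [(1 − (1+r)^−n)/r] = 84,106 × [1 − (1+r)^−13] / r = ¥519,801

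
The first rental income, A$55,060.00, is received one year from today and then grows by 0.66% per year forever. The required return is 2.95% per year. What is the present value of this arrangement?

A$2,404,366.81

Periodic rate r = 0.0295 per year.
Growing perpetuity (Gordon): PV = PMT₁ / (r − g) = 55,060 / (r − 0.0066) = A$2,404,366.81.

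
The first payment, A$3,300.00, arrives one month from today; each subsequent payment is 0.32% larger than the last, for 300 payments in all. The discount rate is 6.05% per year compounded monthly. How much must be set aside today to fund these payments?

A$758,285.26

Periodic rate r = 0.0605/12 per month; n is counted in months.
Growing ordinary annuity: PV = PMT₁ × [1 − ((1+g)/(1+r))^n] / (r − g) = 3,300 × [1 − ((1+0.0032)/(1+r))^300] / (r − 0.0032) = A$758,285.26.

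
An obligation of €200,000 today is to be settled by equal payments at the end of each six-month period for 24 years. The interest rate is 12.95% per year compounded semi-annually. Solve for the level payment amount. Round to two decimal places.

Level ordinary annuity; solve PV = PMT × [(1 − (1+r)^−n)/r] for PMT.
Periodic rate r = 0.1295/2 per half-year; n is counted in half-years.
With n = 48: PMT = 200,000 / ([(1 − (1+r)^−n)/r]) = €13,620.35

€13,620.35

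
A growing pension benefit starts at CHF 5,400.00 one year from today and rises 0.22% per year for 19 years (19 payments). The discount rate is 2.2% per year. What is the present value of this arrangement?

Periodic rate r = 0.022 per year.
Growing ordinary annuity: PV = PMT₁ × [1 − ((1+g)/(1+r))^n] / (r − g) = 5,400 × [1 − ((1+0.0022)/(1+r))^19] / (r − 0.0022) = CHF 84,667.84.

CHF 84,667.84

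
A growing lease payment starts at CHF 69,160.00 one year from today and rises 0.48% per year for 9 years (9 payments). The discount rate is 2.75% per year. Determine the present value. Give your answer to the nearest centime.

CHF 554,918.36

Periodic rate r = 0.0275 per year.
Growing ordinary annuity: PV = PMT₁ × [1 − ((1+g)/(1+r))^n] / (r − g) = 69,160 × [1 − ((1+0.0048)/(1+r))^9] / (r − 0.0048) = CHF 554,918.36.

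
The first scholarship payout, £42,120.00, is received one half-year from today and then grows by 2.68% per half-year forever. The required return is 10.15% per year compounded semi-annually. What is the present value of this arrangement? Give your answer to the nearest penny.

Periodic rate r = 0.1015/2 per half-year.
Growing perpetuity (Gordon): PV = PMT₁ / (r − g) = 42,120 / (r − 0.0268) = £1,758,663.88.

£1,758,663.88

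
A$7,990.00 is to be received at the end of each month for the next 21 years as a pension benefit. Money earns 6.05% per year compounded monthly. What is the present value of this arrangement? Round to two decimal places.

A$1,138,533.58

This is an ordinary annuity: 252 payments of A$7,990.00 at the end of each month.
Periodic rate r = 0.0605/12 per month; n is counted in months.
PV = PMT × [(1 − (1+r)^−n)/r] = 7,990 × [1 − (1+r)^−252] / r = A$1,138,533.58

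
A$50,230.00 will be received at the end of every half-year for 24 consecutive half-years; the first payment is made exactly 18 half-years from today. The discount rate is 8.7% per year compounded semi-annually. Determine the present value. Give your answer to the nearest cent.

Ordinary annuity of 24 payments, first payment at period 18.
Periodic rate r = 0.087/2 per half-year; n is counted in half-years.
The ordinary-annuity PV formula values the stream one period before the first payment (period 17); discount that back 17 periods:
PV₀ = 50,230 × [1 − (1+r)^−24] / r × (1+r)^−17 = A$358,385.52

A$358,385.52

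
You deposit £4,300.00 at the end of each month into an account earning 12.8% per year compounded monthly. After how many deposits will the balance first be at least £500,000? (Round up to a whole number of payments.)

Periodic rate r = 0.128/12 per month; n is counted in months.
Ordinary annuity FV: 500,000 = 4,300 × [((1+r)^n − 1)/r].
(1+r)^n = 1 + 500,000 × r / 4,300, so n = ln(1 + 500,000·r/4,300) / ln(1+r) = 76.02.
Round up to a whole number of payments: n = 77.

77 payments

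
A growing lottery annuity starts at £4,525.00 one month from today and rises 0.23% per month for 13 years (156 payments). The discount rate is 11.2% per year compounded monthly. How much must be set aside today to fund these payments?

Periodic rate r = 0.112/12 per month; n is counted in months.
Growing ordinary annuity: PV = PMT₁ × [1 − ((1+g)/(1+r))^n] / (r − g) = 4,525 × [1 − ((1+0.0023)/(1+r))^156] / (r − 0.0023) = £427,240.82.

£427,240.82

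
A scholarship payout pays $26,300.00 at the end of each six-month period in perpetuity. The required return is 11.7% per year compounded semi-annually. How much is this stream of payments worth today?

$449,572.65

Periodic rate r = 0.117/2 per half-year.
Level perpetuity: PV = PMT / r = 26,300 / (0.117/2) = $449,572.65.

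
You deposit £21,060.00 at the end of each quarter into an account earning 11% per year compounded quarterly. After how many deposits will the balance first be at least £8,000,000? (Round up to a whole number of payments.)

90 payments

Periodic rate r = 0.11/4 per quarter; n is counted in quarters.
Ordinary annuity FV: 8,000,000 = 21,060 × [((1+r)^n − 1)/r].
(1+r)^n = 1 + 8,000,000 × r / 21,060, so n = ln(1 + 8,000,000·r/21,060) / ln(1+r) = 89.86.
Round up to a whole number of payments: n = 90.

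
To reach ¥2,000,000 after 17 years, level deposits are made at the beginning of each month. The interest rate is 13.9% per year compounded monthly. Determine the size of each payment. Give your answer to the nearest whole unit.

¥2,416

Level annuity due; solve FV = PMT × [((1+r)^n − 1)/r] × (1+r) for PMT.
Periodic rate r = 0.139/12 per month; n is counted in months.
With n = 204: PMT = 2,000,000 / ([((1+r)^n − 1)/r] × (1+r)) = ¥2,416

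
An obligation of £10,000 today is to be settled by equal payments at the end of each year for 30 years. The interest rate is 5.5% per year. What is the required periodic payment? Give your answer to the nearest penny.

Level ordinary annuity; solve PV = PMT × [(1 − (1+r)^−n)/r] for PMT.
Periodic rate r = 0.055 per year.
With n = 30: PMT = 10,000 / ([(1 − (1+r)^−n)/r]) = £688.05

£688.05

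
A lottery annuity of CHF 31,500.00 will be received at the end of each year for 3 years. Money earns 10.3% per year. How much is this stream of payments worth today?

CHF 77,923.95

This is an ordinary annuity: 3 payments of CHF 31,500.00 at the end of each year.
Periodic rate r = 0.103 per year.
PV = PMT × [(1 − (1+r)^−n)/r] = 31,500 × [1 − (1+r)^−3] / r = CHF 77,923.95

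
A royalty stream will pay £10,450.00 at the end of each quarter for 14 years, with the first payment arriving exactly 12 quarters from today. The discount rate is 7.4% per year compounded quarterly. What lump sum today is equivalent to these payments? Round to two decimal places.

Ordinary annuity of 56 payments, first payment at period 12.
Periodic rate r = 0.074/4 per quarter; n is counted in quarters.
The ordinary-annuity PV formula values the stream one period before the first payment (period 11); discount that back 11 periods:
PV₀ = 10,450 × [1 − (1+r)^−56] / r × (1+r)^−11 = £296,306.61

£296,306.61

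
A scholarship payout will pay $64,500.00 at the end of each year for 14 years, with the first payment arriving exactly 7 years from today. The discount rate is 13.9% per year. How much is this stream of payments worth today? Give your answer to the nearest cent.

Ordinary annuity of 14 payments, first payment at period 7.
Periodic rate r = 0.139 per year.
The ordinary-annuity PV formula values the stream one period before the first payment (period 6); discount that back 6 periods:
PV₀ = 64,500 × [1 − (1+r)^−14] / r × (1+r)^−6 = $178,159.98

$178,159.98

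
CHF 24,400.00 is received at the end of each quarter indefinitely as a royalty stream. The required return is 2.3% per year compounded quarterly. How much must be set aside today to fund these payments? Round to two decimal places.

CHF 4,243,478.26

Periodic rate r = 0.023/4 per quarter.
Level perpetuity: PV = PMT / r = 24,400 / (0.023/4) = CHF 4,243,478.26.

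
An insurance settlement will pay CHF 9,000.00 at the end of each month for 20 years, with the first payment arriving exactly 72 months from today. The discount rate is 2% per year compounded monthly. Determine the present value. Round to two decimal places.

CHF 1,580,677.97

Ordinary annuity of 240 payments, first payment at period 72.
Periodic rate r = 0.02/12 per month; n is counted in months.
The ordinary-annuity PV formula values the stream one period before the first payment (period 71); discount that back 71 periods:
PV₀ = 9,000 × [1 − (1+r)^−240] / r × (1+r)^−71 = CHF 1,580,677.97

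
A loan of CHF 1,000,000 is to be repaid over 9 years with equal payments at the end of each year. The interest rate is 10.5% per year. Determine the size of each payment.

CHF 177,106.38

Level ordinary annuity; solve PV = PMT × [(1 − (1+r)^−n)/r] for PMT.
Periodic rate r = 0.105 per year.
With n = 9: PMT = 1,000,000 / ([(1 − (1+r)^−n)/r]) = CHF 177,106.38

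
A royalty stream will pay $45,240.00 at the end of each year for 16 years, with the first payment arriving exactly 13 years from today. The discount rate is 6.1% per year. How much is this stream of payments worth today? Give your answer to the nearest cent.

$223,118.53

Ordinary annuity of 16 payments, first payment at period 13.
Periodic rate r = 0.061 per year.
The ordinary-annuity PV formula values the stream one period before the first payment (period 12); discount that back 12 periods:
PV₀ = 45,240 × [1 − (1+r)^−16] / r × (1+r)^−12 = $223,118.53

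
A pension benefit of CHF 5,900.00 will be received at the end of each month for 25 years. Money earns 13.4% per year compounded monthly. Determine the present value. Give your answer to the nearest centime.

CHF 509,473.73

This is an ordinary annuity: 300 payments of CHF 5,900.00 at the end of each month.
Periodic rate r = 0.134/12 per month; n is counted in months.
PV = PMT × [(1 − (1+r)^−n)/r] = 5,900 × [1 − (1+r)^−300] / r = CHF 509,473.73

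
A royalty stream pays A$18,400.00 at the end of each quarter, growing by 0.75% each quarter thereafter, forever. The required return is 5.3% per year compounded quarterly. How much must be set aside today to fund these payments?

A$3,200,000.00

Periodic rate r = 0.053/4 per quarter.
Growing perpetuity (Gordon): PV = PMT₁ / (r − g) = 18,400 / (r − 0.0075) = A$3,200,000.00.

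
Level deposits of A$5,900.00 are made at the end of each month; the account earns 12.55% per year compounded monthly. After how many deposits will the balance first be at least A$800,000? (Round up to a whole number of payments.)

85 payments

Periodic rate r = 0.1255/12 per month; n is counted in months.
Ordinary annuity FV: 800,000 = 5,900 × [((1+r)^n − 1)/r].
(1+r)^n = 1 + 800,000 × r / 5,900, so n = ln(1 + 800,000·r/5,900) / ln(1+r) = 84.87.
Round up to a whole number of payments: n = 85.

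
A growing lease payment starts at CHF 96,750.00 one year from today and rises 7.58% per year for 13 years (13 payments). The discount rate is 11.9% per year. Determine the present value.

Periodic rate r = 0.119 per year.
Growing ordinary annuity: PV = PMT₁ × [1 − ((1+g)/(1+r))^n] / (r − g) = 96,750 × [1 − ((1+0.0758)/(1+r))^13] / (r − 0.0758) = CHF 897,170.42.

CHF 897,170.42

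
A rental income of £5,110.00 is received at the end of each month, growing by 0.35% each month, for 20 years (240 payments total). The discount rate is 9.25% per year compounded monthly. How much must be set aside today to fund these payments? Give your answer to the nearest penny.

£769,506.15

Periodic rate r = 0.0925/12 per month; n is counted in months.
Growing ordinary annuity: PV = PMT₁ × [1 − ((1+g)/(1+r))^n] / (r − g) = 5,110 × [1 − ((1+0.0035)/(1+r))^240] / (r − 0.0035) = £769,506.15.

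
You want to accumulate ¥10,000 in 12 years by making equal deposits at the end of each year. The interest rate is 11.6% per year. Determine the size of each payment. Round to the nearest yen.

Level ordinary annuity; solve FV = PMT × [((1+r)^n − 1)/r] for PMT.
Periodic rate r = 0.116 per year.
With n = 12: PMT = 10,000 / ([((1+r)^n − 1)/r]) = ¥425

¥425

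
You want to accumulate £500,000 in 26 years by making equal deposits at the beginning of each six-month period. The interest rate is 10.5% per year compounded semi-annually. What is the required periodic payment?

£1,874.24

Level annuity due; solve FV = PMT × [((1+r)^n − 1)/r] × (1+r) for PMT.
Periodic rate r = 0.105/2 per half-year; n is counted in half-years.
With n = 52: PMT = 500,000 / ([((1+r)^n − 1)/r] × (1+r)) = £1,874.24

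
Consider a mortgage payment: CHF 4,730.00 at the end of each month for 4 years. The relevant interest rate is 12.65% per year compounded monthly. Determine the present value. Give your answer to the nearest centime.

CHF 177,458.57

This is an ordinary annuity: 48 payments of CHF 4,730.00 at the end of each month.
Periodic rate r = 0.1265/12 per month; n is counted in months.
PV = PMT × [(1 − (1+r)^−n)/r] = 4,730 × [1 − (1+r)^−48] / r = CHF 177,458.57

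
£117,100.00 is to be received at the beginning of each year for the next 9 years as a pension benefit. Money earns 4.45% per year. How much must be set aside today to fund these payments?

This is an annuity due: 9 payments of £117,100.00 at the beginning of each year.
Periodic rate r = 0.0445 per year.
PV = PMT × [(1 − (1+r)^−n)/r] × (1+r) = 117,100 × [1 − (1+r)^−9] / r × (1+r) = £891,058.51

£891,058.51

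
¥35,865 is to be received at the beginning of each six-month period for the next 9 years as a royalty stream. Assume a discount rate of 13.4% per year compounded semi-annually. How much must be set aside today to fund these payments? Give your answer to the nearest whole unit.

¥393,417

This is an annuity due: 18 payments of ¥35,865 at the beginning of each six-month period.
Periodic rate r = 0.134/2 per half-year; n is counted in half-years.
PV = PMT × [(1 − (1+r)^−n)/r] × (1+r) = 35,865 × [1 − (1+r)^−18] / r × (1+r) = ¥393,417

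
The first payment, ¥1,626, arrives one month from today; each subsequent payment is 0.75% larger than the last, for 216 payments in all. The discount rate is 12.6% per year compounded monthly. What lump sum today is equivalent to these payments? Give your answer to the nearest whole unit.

¥256,841

Periodic rate r = 0.126/12 per month; n is counted in months.
Growing ordinary annuity: PV = PMT₁ × [1 − ((1+g)/(1+r))^n] / (r − g) = 1,626 × [1 − ((1+0.0075)/(1+r))^216] / (r − 0.0075) = ¥256,841.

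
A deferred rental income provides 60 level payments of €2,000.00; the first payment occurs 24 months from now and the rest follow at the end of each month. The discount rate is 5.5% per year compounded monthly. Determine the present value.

€94,252.51

Ordinary annuity of 60 payments, first payment at period 24.
Periodic rate r = 0.055/12 per month; n is counted in months.
The ordinary-annuity PV formula values the stream one period before the first payment (period 23); discount that back 23 periods:
PV₀ = 2,000 × [1 − (1+r)^−60] / r × (1+r)^−23 = €94,252.51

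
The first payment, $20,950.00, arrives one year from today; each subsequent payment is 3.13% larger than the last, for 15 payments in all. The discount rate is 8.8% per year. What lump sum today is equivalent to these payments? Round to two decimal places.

$203,933.34

Periodic rate r = 0.088 per year.
Growing ordinary annuity: PV = PMT₁ × [1 − ((1+g)/(1+r))^n] / (r − g) = 20,950 × [1 − ((1+0.0313)/(1+r))^15] / (r − 0.0313) = $203,933.34.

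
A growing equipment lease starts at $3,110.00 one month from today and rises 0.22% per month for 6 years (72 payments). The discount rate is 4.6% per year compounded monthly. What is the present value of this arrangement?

Periodic rate r = 0.046/12 per month; n is counted in months.
Growing ordinary annuity: PV = PMT₁ × [1 − ((1+g)/(1+r))^n] / (r − g) = 3,110 × [1 − ((1+0.0022)/(1+r))^72] / (r − 0.0022) = $210,656.00.

$210,656.00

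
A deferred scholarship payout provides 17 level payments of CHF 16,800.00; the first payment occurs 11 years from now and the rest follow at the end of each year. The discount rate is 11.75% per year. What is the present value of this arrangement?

CHF 39,953.85

Ordinary annuity of 17 payments, first payment at period 11.
Periodic rate r = 0.1175 per year.
The ordinary-annuity PV formula values the stream one period before the first payment (period 10); discount that back 10 periods:
PV₀ = 16,800 × [1 − (1+r)^−17] / r × (1+r)^−10 = CHF 39,953.85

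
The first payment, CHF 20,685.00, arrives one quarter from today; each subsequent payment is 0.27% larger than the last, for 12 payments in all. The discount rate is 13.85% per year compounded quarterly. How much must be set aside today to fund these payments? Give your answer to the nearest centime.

CHF 203,108.03

Periodic rate r = 0.1385/4 per quarter; n is counted in quarters.
Growing ordinary annuity: PV = PMT₁ × [1 − ((1+g)/(1+r))^n] / (r − g) = 20,685 × [1 − ((1+0.0027)/(1+r))^12] / (r − 0.0027) = CHF 203,108.03.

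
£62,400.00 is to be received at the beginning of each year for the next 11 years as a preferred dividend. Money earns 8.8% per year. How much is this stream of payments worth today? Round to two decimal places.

£466,411.45

This is an annuity due: 11 payments of £62,400.00 at the beginning of each year.
Periodic rate r = 0.088 per year.
PV = PMT × [(1 − (1+r)^−n)/r] × (1+r) = 62,400 × [1 − (1+r)^−11] / r × (1+r) = £466,411.45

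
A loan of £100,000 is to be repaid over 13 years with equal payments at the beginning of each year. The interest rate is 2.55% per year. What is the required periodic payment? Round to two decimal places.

Level annuity due; solve PV = PMT × [(1 − (1+r)^−n)/r] × (1+r) for PMT.
Periodic rate r = 0.0255 per year.
With n = 13: PMT = 100,000 / ([(1 − (1+r)^−n)/r] × (1+r)) = £8,907.27

£8,907.27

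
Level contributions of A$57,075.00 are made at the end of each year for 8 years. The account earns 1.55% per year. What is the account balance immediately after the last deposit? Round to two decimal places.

A$482,153.50

This is an ordinary annuity: 8 deposits of A$57,075.00 at the end of each year.
Periodic rate r = 0.0155 per year.
FV = PMT × [((1+r)^n − 1)/r] = 57,075 × [(1+r)^8 − 1] / r = A$482,153.50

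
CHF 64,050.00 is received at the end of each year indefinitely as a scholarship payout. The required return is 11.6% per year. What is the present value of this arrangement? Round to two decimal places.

Periodic rate r = 0.116 per year.
Level perpetuity: PV = PMT / r = 64,050 / (0.116) = CHF 552,155.17.

CHF 552,155.17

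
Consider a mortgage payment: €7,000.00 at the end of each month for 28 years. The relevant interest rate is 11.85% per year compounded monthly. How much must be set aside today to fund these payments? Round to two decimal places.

€682,760.78

This is an ordinary annuity: 336 payments of €7,000.00 at the end of each month.
Periodic rate r = 0.1185/12 per month; n is counted in months.
PV = PMT × [(1 − (1+r)^−n)/r] = 7,000 × [1 − (1+r)^−336] / r = €682,760.78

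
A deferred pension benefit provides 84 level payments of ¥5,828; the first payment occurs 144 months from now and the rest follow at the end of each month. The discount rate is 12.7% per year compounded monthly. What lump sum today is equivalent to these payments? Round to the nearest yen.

¥71,734

Ordinary annuity of 84 payments, first payment at period 144.
Periodic rate r = 0.127/12 per month; n is counted in months.
The ordinary-annuity PV formula values the stream one period before the first payment (period 143); discount that back 143 periods:
PV₀ = 5,828 × [1 − (1+r)^−84] / r × (1+r)^−143 = ¥71,734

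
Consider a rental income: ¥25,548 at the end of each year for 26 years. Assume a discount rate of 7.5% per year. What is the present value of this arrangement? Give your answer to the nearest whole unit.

¥288,679

This is an ordinary annuity: 26 payments of ¥25,548 at the end of each year.
Periodic rate r = 0.075 per year.
PV = PMT × [(1 − (1+r)^−n)/r] = 25,548 × [1 − (1+r)^−26] / r = ¥288,679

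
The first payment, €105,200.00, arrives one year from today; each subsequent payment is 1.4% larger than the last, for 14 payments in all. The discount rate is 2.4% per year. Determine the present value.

Periodic rate r = 0.024 per year.
Growing ordinary annuity: PV = PMT₁ × [1 − ((1+g)/(1+r))^n] / (r − g) = 105,200 × [1 − ((1+0.014)/(1+r))^14] / (r − 0.014) = €1,350,456.46.

€1,350,456.46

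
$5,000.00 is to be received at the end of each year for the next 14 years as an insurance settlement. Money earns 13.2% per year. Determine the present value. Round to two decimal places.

$31,202.33

This is an ordinary annuity: 14 payments of $5,000.00 at the end of each year.
Periodic rate r = 0.132 per year.
PV = PMT × [(1 − (1+r)^−n)/r] = 5,000 × [1 − (1+r)^−14] / r = $31,202.33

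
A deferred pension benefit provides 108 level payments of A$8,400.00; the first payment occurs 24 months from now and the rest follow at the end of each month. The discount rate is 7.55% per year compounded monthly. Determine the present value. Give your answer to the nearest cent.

A$568,686.93

Ordinary annuity of 108 payments, first payment at period 24.
Periodic rate r = 0.0755/12 per month; n is counted in months.
The ordinary-annuity PV formula values the stream one period before the first payment (period 23); discount that back 23 periods:
PV₀ = 8,400 × [1 − (1+r)^−108] / r × (1+r)^−23 = A$568,686.93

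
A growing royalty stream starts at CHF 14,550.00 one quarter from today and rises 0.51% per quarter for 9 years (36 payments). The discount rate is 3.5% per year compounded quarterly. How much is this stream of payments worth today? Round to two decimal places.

Periodic rate r = 0.035/4 per quarter; n is counted in quarters.
Growing ordinary annuity: PV = PMT₁ × [1 − ((1+g)/(1+r))^n] / (r − g) = 14,550 × [1 − ((1+0.0051)/(1+r))^36] / (r − 0.0051) = CHF 487,685.69.

CHF 487,685.69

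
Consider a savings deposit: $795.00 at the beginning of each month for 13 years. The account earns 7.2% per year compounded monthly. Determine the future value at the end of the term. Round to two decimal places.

$205,626.29

This is an annuity due: 156 deposits of $795.00 at the beginning of each month.
Periodic rate r = 0.072/12 per month; n is counted in months.
FV = PMT × [((1+r)^n − 1)/r] × (1+r) = 795 × [(1+r)^156 − 1] / r × (1+r) = $205,626.29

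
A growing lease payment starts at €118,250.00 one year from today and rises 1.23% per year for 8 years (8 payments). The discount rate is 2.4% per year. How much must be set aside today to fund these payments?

€887,716.30

Periodic rate r = 0.024 per year.
Growing ordinary annuity: PV = PMT₁ × [1 − ((1+g)/(1+r))^n] / (r − g) = 118,250 × [1 − ((1+0.0123)/(1+r))^8] / (r − 0.0123) = €887,716.30.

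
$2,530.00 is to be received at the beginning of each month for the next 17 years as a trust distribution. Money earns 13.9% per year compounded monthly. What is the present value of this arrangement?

$199,863.47

This is an annuity due: 204 payments of $2,530.00 at the beginning of each month.
Periodic rate r = 0.139/12 per month; n is counted in months.
PV = PMT × [(1 − (1+r)^−n)/r] × (1+r) = 2,530 × [1 − (1+r)^−204] / r × (1+r) = $199,863.47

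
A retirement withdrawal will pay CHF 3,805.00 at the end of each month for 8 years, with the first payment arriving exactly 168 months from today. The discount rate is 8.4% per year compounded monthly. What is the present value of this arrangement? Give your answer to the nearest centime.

Ordinary annuity of 96 payments, first payment at period 168.
Periodic rate r = 0.084/12 per month; n is counted in months.
The ordinary-annuity PV formula values the stream one period before the first payment (period 167); discount that back 167 periods:
PV₀ = 3,805 × [1 − (1+r)^−96] / r × (1+r)^−167 = CHF 82,767.31

CHF 82,767.31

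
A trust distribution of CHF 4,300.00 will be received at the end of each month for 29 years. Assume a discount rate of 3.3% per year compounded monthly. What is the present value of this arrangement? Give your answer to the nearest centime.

This is an ordinary annuity: 348 payments of CHF 4,300.00 at the end of each month.
Periodic rate r = 0.033/12 per month; n is counted in months.
PV = PMT × [(1 − (1+r)^−n)/r] = 4,300 × [1 − (1+r)^−348] / r = CHF 962,343.05

CHF 962,343.05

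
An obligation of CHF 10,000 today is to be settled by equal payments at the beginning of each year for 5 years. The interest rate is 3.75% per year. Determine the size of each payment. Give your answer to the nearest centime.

Level annuity due; solve PV = PMT × [(1 − (1+r)^−n)/r] × (1+r) for PMT.
Periodic rate r = 0.0375 per year.
With n = 5: PMT = 10,000 / ([(1 − (1+r)^−n)/r] × (1+r)) = CHF 2,149.90

CHF 2,149.90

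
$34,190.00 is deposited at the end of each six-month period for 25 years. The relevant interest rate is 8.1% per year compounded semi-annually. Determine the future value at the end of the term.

$5,301,176.28

This is an ordinary annuity: 50 deposits of $34,190.00 at the end of each six-month period.
Periodic rate r = 0.081/2 per half-year; n is counted in half-years.
FV = PMT × [((1+r)^n − 1)/r] = 34,190 × [(1+r)^50 − 1] / r = $5,301,176.28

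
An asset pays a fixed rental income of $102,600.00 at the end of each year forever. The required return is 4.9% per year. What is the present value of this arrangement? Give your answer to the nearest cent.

Periodic rate r = 0.049 per year.
Level perpetuity: PV = PMT / r = 102,600 / (0.049) = $2,093,877.55.

$2,093,877.55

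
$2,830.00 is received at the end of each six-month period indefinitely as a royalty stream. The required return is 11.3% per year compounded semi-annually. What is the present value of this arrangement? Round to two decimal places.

$50,088.50

Periodic rate r = 0.113/2 per half-year.
Level perpetuity: PV = PMT / r = 2,830 / (0.113/2) = $50,088.50.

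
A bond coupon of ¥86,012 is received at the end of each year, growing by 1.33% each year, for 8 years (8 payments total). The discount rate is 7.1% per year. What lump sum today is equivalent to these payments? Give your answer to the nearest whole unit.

Periodic rate r = 0.071 per year.
Growing ordinary annuity: PV = PMT₁ × [1 − ((1+g)/(1+r))^n] / (r − g) = 86,012 × [1 − ((1+0.0133)/(1+r))^8] / (r − 0.0133) = ¥533,544.

¥533,544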